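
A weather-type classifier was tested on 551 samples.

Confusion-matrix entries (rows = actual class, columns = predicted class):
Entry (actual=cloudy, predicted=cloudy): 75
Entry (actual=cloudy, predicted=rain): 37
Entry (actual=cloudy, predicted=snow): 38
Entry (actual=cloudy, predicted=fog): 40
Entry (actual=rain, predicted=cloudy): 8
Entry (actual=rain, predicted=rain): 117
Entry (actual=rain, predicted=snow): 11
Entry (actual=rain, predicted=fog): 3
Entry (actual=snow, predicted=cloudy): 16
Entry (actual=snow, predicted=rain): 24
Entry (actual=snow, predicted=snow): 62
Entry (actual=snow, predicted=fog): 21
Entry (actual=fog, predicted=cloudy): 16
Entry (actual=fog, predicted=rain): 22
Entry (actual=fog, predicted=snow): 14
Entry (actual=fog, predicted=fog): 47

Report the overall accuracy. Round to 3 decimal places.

0.546

Accuracy = trace / total = (75+117+62+47=301) / 551 = 301/551 = 0.546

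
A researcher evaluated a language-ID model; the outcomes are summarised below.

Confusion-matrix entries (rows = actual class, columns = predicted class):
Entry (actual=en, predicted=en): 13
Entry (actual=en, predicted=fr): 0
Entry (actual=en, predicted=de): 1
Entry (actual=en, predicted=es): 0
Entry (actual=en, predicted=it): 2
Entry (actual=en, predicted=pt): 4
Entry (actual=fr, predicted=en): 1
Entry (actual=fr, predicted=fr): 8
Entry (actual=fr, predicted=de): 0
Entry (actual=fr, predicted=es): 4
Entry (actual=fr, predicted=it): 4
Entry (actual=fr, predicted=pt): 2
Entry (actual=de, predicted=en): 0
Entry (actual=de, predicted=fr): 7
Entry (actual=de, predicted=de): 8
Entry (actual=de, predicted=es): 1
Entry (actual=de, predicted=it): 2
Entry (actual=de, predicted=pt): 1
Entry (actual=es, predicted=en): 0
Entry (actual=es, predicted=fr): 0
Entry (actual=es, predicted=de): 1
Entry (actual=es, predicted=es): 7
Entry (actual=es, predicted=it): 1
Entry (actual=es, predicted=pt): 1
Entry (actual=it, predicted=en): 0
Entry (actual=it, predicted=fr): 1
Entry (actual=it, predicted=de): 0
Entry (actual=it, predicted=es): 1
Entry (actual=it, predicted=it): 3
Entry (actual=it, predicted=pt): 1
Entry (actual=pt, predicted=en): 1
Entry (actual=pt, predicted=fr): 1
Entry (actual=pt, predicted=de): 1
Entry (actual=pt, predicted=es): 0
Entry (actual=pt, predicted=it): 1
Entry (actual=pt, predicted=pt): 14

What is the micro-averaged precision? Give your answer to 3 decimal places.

Micro-averaging pools counts across classes: ΣTP=53, ΣFP=39, ΣFN=39.
Micro-precision = TP/(TP+FP) on pooled counts = 0.576 (equals overall accuracy in single-label multiclass).

0.576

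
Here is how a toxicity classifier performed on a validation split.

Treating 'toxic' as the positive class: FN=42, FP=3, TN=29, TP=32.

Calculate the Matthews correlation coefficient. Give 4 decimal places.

0.3306

MCC = (TP·TN − FP·FN) / √((TP+FP)(TP+FN)(TN+FP)(TN+FN))
Numerator = 32·29 − 3·42 = 802
Denominator = √(35·74·32·71) = √5884480 = 2425.7947
MCC = 802 / 2425.7947 = 0.3306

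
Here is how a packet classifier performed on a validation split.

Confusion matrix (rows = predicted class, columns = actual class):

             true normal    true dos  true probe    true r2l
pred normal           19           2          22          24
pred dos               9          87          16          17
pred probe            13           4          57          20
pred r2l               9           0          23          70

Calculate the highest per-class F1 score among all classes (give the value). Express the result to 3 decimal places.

0.784

Per-class F1 score (2·TP/(2·TP+FP+FN)):
  normal: TP=19, FP=2+22+24=48, FN=9+13+9=31 → 38/117 = 0.3248
  dos: TP=87, FP=9+16+17=42, FN=2+4+0=6 → 174/222 = 0.7838
  probe: TP=57, FP=13+4+20=37, FN=22+16+23=61 → 114/212 = 0.5377
  r2l: TP=70, FP=9+0+23=32, FN=24+17+20=61 → 140/233 = 0.6009
Highest is class 'dos' with F1 score = 0.784.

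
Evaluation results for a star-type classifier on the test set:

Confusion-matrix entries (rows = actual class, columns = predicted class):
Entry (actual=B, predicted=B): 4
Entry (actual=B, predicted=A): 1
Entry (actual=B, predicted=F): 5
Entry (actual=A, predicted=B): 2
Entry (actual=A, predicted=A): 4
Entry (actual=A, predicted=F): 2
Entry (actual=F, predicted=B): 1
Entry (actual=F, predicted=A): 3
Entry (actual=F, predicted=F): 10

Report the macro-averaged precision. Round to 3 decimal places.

0.553

Per-class precision (TP/(TP+FP)):
  B: TP=4, FP=2+1=3 → 4/7 = 0.5714
  A: TP=4, FP=1+3=4 → 4/8 = 0.5000
  F: TP=10, FP=5+2=7 → 10/17 = 0.5882
Macro-precision = mean = (0.5714 + 0.5000 + 0.5882) / 3 = 0.553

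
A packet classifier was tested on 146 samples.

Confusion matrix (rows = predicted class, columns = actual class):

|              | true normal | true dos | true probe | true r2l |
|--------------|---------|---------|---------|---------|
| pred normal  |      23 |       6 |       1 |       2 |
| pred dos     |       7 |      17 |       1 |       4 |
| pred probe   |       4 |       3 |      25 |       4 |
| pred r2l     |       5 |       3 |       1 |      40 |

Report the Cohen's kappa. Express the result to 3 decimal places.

0.620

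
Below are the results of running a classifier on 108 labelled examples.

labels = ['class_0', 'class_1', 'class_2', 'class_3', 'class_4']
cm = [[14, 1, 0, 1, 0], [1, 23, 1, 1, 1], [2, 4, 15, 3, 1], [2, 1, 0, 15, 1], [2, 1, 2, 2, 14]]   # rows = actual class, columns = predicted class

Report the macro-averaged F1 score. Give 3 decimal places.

0.746

Per-class F1 score (2·TP/(2·TP+FP+FN)):
  class_0: TP=14, FP=1+2+2+2=7, FN=1+0+1+0=2 → 28/37 = 0.7568
  class_1: TP=23, FP=1+4+1+1=7, FN=1+1+1+1=4 → 46/57 = 0.8070
  class_2: TP=15, FP=0+1+0+2=3, FN=2+4+3+1=10 → 30/43 = 0.6977
  class_3: TP=15, FP=1+1+3+2=7, FN=2+1+0+1=4 → 30/41 = 0.7317
  class_4: TP=14, FP=0+1+1+1=3, FN=2+1+2+2=7 → 28/38 = 0.7368
Macro-F1 score = mean = (0.7568 + 0.8070 + 0.6977 + 0.7317 + 0.7368) / 5 = 0.746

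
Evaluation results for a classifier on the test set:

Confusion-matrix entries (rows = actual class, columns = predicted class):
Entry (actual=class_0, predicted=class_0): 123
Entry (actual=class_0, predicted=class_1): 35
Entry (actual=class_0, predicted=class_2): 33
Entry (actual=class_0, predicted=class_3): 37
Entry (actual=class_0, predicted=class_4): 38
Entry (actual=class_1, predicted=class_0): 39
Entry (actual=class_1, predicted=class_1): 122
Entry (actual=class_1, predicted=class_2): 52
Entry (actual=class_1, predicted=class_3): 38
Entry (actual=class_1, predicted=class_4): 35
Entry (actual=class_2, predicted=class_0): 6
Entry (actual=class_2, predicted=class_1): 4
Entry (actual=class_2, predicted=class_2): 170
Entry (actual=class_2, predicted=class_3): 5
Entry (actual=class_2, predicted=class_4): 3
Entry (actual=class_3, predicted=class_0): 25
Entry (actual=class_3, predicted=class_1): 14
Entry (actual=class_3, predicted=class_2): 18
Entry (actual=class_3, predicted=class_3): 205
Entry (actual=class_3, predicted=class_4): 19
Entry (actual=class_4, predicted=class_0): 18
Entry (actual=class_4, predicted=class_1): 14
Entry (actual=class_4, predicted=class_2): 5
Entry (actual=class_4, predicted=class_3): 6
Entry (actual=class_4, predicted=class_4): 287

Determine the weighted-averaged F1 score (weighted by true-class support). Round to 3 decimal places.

Per-class F1 score (2·TP/(2·TP+FP+FN)):
  class_0: TP=123, FP=39+6+25+18=88, FN=35+33+37+38=143 → 246/477 = 0.5157
  class_1: TP=122, FP=35+4+14+14=67, FN=39+52+38+35=164 → 244/475 = 0.5137
  class_2: TP=170, FP=33+52+18+5=108, FN=6+4+5+3=18 → 340/466 = 0.7296
  class_3: TP=205, FP=37+38+5+6=86, FN=25+14+18+19=76 → 410/572 = 0.7168
  class_4: TP=287, FP=38+35+3+19=95, FN=18+14+5+6=43 → 574/712 = 0.8062
Weighted-F1 score = Σ (supportᵢ/N)·F1 scoreᵢ with N=1351: (266/1351)·0.5157 + (286/1351)·0.5137 + (188/1351)·0.7296 + (281/1351)·0.7168 + (330/1351)·0.8062 = 0.658

0.658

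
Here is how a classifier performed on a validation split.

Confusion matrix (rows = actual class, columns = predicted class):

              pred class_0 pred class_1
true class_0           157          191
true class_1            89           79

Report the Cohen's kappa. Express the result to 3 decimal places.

Observed agreement pₒ = trace/N = 236/516 = 0.4574
Expected agreement pₑ = Σ (rowᵢ·colᵢ)/N² = (348·246 + 168·270)/516² = 0.4919
κ = (pₒ − pₑ)/(1 − pₑ) = (0.4574 − 0.4919)/(1 − 0.4919) = -0.068

-0.068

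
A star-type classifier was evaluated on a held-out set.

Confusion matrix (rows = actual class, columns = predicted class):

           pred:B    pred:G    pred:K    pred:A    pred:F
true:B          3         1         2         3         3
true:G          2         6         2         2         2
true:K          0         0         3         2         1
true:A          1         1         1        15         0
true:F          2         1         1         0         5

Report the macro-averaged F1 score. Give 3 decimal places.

Per-class F1 score (2·TP/(2·TP+FP+FN)):
  B: TP=3, FP=2+0+1+2=5, FN=1+2+3+3=9 → 6/20 = 0.3000
  G: TP=6, FP=1+0+1+1=3, FN=2+2+2+2=8 → 12/23 = 0.5217
  K: TP=3, FP=2+2+1+1=6, FN=0+0+2+1=3 → 6/15 = 0.4000
  A: TP=15, FP=3+2+2+0=7, FN=1+1+1+0=3 → 30/40 = 0.7500
  F: TP=5, FP=3+2+1+0=6, FN=2+1+1+0=4 → 10/20 = 0.5000
Macro-F1 score = mean = (0.3000 + 0.5217 + 0.4000 + 0.7500 + 0.5000) / 5 = 0.494

0.494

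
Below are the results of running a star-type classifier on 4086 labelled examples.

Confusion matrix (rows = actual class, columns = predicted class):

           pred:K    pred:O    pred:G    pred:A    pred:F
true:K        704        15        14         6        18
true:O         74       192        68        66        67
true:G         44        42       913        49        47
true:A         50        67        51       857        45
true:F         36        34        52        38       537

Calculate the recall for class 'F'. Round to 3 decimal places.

0.770

Take TP from the diagonal, FP from the rest of the 'F' prediction marginal, FN from the rest of the 'F' actual marginal.
recall = TP/(TP+FN).
F: TP=537, FN=36+34+52+38=160 → 537/697 = 0.7704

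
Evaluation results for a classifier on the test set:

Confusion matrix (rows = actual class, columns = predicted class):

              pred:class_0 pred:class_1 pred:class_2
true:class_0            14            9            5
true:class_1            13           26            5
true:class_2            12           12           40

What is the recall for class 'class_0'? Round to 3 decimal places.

One-vs-rest for 'class_0': TP = diagonal; FP = other classes predicted 'class_0'; FN = 'class_0' predicted as other.
recall = TP/(TP+FN).
class_0: TP=14, FN=9+5=14 → 14/28 = 0.5000

0.500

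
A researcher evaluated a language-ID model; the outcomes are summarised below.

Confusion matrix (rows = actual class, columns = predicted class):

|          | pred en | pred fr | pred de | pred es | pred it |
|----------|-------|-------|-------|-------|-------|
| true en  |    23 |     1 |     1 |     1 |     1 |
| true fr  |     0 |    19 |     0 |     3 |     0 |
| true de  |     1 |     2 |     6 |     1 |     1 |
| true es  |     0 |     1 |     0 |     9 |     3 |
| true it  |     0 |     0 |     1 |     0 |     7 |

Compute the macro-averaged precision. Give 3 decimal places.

0.752

Per-class precision (TP/(TP+FP)):
  en: TP=23, FP=0+1+0+0=1 → 23/24 = 0.9583
  fr: TP=19, FP=1+2+1+0=4 → 19/23 = 0.8261
  de: TP=6, FP=1+0+0+1=2 → 6/8 = 0.7500
  es: TP=9, FP=1+3+1+0=5 → 9/14 = 0.6429
  it: TP=7, FP=1+0+1+3=5 → 7/12 = 0.5833
Macro-precision = mean = (0.9583 + 0.8261 + 0.7500 + 0.6429 + 0.5833) / 5 = 0.752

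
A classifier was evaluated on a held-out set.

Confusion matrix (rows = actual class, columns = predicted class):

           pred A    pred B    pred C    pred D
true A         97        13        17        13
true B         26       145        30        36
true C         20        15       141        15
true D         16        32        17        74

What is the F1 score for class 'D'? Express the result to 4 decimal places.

Treat 'D' as positive and all other classes as negative.
F1 score = 2·TP/(2·TP+FP+FN).
D: TP=74, FP=13+36+15=64, FN=16+32+17=65 → 148/277 = 0.53430

0.5343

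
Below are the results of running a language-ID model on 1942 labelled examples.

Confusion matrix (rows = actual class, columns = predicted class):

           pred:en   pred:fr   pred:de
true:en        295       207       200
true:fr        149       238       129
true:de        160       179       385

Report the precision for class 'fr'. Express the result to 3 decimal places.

Treat 'fr' as positive and all other classes as negative.
precision = TP/(TP+FP).
fr: TP=238, FP=207+179=386 → 238/624 = 0.3814

0.381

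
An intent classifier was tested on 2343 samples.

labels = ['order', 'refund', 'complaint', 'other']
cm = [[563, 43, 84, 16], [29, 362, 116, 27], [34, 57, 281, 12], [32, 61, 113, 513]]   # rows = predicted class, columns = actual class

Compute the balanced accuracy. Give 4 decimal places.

Balanced accuracy = mean of per-class recall.
  order: recall = 563/658 = 0.85562
  refund: recall = 362/523 = 0.69216
  complaint: recall = 281/594 = 0.47306
  other: recall = 513/568 = 0.90317
Mean = (0.85562 + 0.69216 + 0.47306 + 0.90317) / 4 = 0.7310

0.7310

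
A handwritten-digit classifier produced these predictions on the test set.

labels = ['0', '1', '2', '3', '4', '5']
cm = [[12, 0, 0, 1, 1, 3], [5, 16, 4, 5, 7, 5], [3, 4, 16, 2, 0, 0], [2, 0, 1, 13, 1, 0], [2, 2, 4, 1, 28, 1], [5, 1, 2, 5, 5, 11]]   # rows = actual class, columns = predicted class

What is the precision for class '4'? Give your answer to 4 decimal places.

precision = TP/(TP+FP).
4: TP=28, FP=1+7+0+1+5=14 → 28/42 = 0.66667

0.6667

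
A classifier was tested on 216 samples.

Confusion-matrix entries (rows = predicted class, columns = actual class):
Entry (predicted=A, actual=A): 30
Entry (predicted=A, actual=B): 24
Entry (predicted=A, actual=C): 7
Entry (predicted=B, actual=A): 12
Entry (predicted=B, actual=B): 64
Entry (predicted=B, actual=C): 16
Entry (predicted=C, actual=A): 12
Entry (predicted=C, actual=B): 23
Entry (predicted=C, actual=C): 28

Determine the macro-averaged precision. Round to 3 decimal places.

Per-class precision (TP/(TP+FP)):
  A: TP=30, FP=24+7=31 → 30/61 = 0.4918
  B: TP=64, FP=12+16=28 → 64/92 = 0.6957
  C: TP=28, FP=12+23=35 → 28/63 = 0.4444
Macro-precision = mean = (0.4918 + 0.6957 + 0.4444) / 3 = 0.544

0.544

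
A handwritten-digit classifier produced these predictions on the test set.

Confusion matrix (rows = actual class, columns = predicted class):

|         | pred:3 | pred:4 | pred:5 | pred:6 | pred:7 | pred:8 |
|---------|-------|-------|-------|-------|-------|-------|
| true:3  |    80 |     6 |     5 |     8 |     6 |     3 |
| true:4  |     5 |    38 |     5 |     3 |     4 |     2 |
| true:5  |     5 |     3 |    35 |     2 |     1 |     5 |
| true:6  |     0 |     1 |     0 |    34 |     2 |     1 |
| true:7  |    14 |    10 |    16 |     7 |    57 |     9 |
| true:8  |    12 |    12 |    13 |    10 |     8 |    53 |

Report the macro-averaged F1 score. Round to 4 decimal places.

0.6203

Per-class F1 score (2·TP/(2·TP+FP+FN)):
  3: TP=80, FP=5+5+0+14+12=36, FN=6+5+8+6+3=28 → 160/224 = 0.71429
  4: TP=38, FP=6+3+1+10+12=32, FN=5+5+3+4+2=19 → 76/127 = 0.59843
  5: TP=35, FP=5+5+0+16+13=39, FN=5+3+2+1+5=16 → 70/125 = 0.56000
  6: TP=34, FP=8+3+2+7+10=30, FN=0+1+0+2+1=4 → 68/102 = 0.66667
  7: TP=57, FP=6+4+1+2+8=21, FN=14+10+16+7+9=56 → 114/191 = 0.59686
  8: TP=53, FP=3+2+5+1+9=20, FN=12+12+13+10+8=55 → 106/181 = 0.58564
Macro-F1 score = mean = (0.71429 + 0.59843 + 0.56000 + 0.66667 + 0.59686 + 0.58564) / 6 = 0.6203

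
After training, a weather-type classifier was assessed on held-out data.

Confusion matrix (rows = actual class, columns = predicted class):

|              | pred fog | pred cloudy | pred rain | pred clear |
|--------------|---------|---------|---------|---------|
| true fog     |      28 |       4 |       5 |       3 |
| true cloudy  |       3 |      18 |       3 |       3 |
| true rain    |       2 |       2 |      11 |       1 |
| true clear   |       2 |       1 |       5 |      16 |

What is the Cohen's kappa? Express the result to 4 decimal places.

0.5689

Observed agreement pₒ = trace/N = 73/107 = 0.68224
Expected agreement pₑ = Σ (rowᵢ·colᵢ)/N² = (40·35 + 27·25 + 16·24 + 24·23)/107² = 0.26299
κ = (pₒ − pₑ)/(1 − pₑ) = (0.68224 − 0.26299)/(1 − 0.26299) = 0.5689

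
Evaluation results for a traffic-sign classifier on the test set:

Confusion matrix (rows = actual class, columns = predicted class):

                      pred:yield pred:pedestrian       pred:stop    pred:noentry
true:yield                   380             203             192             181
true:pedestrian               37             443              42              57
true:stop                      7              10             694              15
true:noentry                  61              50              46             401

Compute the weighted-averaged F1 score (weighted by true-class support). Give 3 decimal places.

0.662

Per-class F1 score (2·TP/(2·TP+FP+FN)):
  yield: TP=380, FP=37+7+61=105, FN=203+192+181=576 → 760/1441 = 0.5274
  pedestrian: TP=443, FP=203+10+50=263, FN=37+42+57=136 → 886/1285 = 0.6895
  stop: TP=694, FP=192+42+46=280, FN=7+10+15=32 → 1388/1700 = 0.8165
  noentry: TP=401, FP=181+57+15=253, FN=61+50+46=157 → 802/1212 = 0.6617
Weighted-F1 score = Σ (supportᵢ/N)·F1 scoreᵢ with N=2819: (956/2819)·0.5274 + (579/2819)·0.6895 + (726/2819)·0.8165 + (558/2819)·0.6617 = 0.662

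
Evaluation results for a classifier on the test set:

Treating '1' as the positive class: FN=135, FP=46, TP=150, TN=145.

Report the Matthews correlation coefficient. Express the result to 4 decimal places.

0.2843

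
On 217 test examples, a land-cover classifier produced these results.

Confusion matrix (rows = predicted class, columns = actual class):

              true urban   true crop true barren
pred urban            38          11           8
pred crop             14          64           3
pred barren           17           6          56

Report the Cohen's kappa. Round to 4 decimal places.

Observed agreement pₒ = trace/N = 158/217 = 0.72811
Expected agreement pₑ = Σ (rowᵢ·colᵢ)/N² = (69·57 + 81·81 + 67·79)/217² = 0.33526
κ = (pₒ − pₑ)/(1 − pₑ) = (0.72811 − 0.33526)/(1 − 0.33526) = 0.5910

0.5910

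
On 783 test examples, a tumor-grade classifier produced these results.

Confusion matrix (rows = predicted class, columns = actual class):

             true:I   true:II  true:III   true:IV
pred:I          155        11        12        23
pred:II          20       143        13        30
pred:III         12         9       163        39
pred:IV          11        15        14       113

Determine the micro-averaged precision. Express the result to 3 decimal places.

0.733

Micro-averaging pools counts across classes: ΣTP=574, ΣFP=209, ΣFN=209.
Micro-precision = TP/(TP+FP) on pooled counts = 0.733 (equals overall accuracy in single-label multiclass).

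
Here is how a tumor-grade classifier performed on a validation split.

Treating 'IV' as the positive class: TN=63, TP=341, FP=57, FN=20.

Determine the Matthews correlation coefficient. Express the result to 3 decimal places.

MCC = (TP·TN − FP·FN) / √((TP+FP)(TP+FN)(TN+FP)(TN+FN))
Numerator = 341·63 − 57·20 = 20343
Denominator = √(398·361·120·83) = √1431032880 = 37828.9952
MCC = 20343 / 37828.9952 = 0.538

0.538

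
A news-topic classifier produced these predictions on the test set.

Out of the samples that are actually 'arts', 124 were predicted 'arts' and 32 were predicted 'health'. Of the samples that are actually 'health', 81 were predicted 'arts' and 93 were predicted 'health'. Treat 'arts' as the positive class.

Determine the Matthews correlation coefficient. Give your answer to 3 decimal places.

0.339

MCC = (TP·TN − FP·FN) / √((TP+FP)(TP+FN)(TN+FP)(TN+FN))
Numerator = 124·93 − 81·32 = 8940
Denominator = √(205·156·174·125) = √695565000 = 26373.5663
MCC = 8940 / 26373.5663 = 0.339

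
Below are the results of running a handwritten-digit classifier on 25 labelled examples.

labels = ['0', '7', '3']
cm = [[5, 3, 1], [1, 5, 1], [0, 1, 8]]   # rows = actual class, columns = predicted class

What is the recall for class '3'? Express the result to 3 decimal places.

recall = TP/(TP+FN).
3: TP=8, FN=0+1=1 → 8/9 = 0.8889

0.889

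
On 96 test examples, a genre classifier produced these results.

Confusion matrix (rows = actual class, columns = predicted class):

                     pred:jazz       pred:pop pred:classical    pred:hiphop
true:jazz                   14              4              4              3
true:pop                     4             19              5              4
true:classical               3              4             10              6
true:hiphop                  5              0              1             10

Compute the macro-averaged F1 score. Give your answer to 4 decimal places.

0.5428

Per-class F1 score (2·TP/(2·TP+FP+FN)):
  jazz: TP=14, FP=4+3+5=12, FN=4+4+3=11 → 28/51 = 0.54902
  pop: TP=19, FP=4+4+0=8, FN=4+5+4=13 → 38/59 = 0.64407
  classical: TP=10, FP=4+5+1=10, FN=3+4+6=13 → 20/43 = 0.46512
  hiphop: TP=10, FP=3+4+6=13, FN=5+0+1=6 → 20/39 = 0.51282
Macro-F1 score = mean = (0.54902 + 0.64407 + 0.46512 + 0.51282) / 4 = 0.5428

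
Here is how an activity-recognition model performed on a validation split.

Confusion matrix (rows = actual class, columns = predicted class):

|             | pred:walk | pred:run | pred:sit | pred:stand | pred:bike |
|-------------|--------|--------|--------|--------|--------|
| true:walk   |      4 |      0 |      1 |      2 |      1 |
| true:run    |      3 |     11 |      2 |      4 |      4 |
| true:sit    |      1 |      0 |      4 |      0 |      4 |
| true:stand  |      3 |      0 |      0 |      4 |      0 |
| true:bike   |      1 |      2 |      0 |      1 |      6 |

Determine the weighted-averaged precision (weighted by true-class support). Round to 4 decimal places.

0.5976

Per-class precision (TP/(TP+FP)):
  walk: TP=4, FP=3+1+3+1=8 → 4/12 = 0.33333
  run: TP=11, FP=0+0+0+2=2 → 11/13 = 0.84615
  sit: TP=4, FP=1+2+0+0=3 → 4/7 = 0.57143
  stand: TP=4, FP=2+4+0+1=7 → 4/11 = 0.36364
  bike: TP=6, FP=1+4+4+0=9 → 6/15 = 0.40000
Weighted-precision = Σ (supportᵢ/N)·precisionᵢ with N=58: (8/58)·0.33333 + (24/58)·0.84615 + (9/58)·0.57143 + (7/58)·0.36364 + (10/58)·0.40000 = 0.5976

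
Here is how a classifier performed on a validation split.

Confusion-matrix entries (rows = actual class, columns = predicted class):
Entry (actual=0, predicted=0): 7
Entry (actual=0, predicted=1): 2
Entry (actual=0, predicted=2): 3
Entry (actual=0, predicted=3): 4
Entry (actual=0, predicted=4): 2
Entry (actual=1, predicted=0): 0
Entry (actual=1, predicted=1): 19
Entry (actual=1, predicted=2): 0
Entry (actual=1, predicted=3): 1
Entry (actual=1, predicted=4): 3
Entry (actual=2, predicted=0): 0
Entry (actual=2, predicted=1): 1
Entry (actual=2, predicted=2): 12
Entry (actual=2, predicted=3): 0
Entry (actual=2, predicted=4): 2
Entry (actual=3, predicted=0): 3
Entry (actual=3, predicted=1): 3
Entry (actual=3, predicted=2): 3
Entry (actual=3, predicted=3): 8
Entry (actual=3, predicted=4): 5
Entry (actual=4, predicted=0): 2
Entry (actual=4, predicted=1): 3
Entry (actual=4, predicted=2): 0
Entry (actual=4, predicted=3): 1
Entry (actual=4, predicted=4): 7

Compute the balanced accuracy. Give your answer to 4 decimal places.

Balanced accuracy = mean of per-class recall.
  0: recall = 7/18 = 0.38889
  1: recall = 19/23 = 0.82609
  2: recall = 12/15 = 0.80000
  3: recall = 8/22 = 0.36364
  4: recall = 7/13 = 0.53846
Mean = (0.38889 + 0.82609 + 0.80000 + 0.36364 + 0.53846) / 5 = 0.5834

0.5834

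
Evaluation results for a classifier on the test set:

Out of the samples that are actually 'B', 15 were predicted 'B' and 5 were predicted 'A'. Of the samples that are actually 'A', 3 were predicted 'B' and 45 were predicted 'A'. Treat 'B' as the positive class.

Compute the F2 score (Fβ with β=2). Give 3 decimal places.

0.765

Fβ = (1+β²)·TP / ((1+β²)·TP + β²·FN + FP), with β²=4
= 5·15 / (5·15 + 4·5 + 3) = 0.765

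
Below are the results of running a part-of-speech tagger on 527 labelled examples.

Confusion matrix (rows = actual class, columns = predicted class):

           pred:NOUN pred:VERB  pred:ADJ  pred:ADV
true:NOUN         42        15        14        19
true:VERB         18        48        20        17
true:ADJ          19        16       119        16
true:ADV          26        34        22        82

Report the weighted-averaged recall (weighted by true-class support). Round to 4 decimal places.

Per-class recall (TP/(TP+FN)):
  NOUN: TP=42, FN=15+14+19=48 → 42/90 = 0.46667
  VERB: TP=48, FN=18+20+17=55 → 48/103 = 0.46602
  ADJ: TP=119, FN=19+16+16=51 → 119/170 = 0.70000
  ADV: TP=82, FN=26+34+22=82 → 82/164 = 0.50000
Weighted-recall = Σ (supportᵢ/N)·recallᵢ with N=527: (90/527)·0.46667 + (103/527)·0.46602 + (170/527)·0.70000 + (164/527)·0.50000 = 0.5522

0.5522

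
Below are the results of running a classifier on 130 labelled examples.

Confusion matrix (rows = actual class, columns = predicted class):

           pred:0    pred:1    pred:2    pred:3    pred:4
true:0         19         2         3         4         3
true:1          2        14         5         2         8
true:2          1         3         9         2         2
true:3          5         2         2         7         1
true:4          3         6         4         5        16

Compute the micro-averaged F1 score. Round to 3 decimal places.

0.500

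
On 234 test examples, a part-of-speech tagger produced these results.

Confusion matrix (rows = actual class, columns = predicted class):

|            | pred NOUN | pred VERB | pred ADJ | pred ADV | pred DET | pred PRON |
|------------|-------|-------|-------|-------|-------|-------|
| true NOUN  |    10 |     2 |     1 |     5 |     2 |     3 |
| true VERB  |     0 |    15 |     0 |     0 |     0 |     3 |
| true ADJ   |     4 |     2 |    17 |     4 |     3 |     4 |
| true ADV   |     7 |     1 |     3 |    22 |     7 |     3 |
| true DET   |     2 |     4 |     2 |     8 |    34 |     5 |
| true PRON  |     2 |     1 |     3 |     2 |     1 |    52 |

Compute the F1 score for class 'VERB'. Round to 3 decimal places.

0.698

Treat 'VERB' as positive and all other classes as negative.
F1 score = 2·TP/(2·TP+FP+FN).
VERB: TP=15, FP=2+2+1+4+1=10, FN=0+0+0+0+3=3 → 30/43 = 0.6977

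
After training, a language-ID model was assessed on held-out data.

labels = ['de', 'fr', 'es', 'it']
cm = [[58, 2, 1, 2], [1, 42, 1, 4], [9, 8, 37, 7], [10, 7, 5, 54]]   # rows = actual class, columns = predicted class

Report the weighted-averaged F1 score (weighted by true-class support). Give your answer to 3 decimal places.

0.766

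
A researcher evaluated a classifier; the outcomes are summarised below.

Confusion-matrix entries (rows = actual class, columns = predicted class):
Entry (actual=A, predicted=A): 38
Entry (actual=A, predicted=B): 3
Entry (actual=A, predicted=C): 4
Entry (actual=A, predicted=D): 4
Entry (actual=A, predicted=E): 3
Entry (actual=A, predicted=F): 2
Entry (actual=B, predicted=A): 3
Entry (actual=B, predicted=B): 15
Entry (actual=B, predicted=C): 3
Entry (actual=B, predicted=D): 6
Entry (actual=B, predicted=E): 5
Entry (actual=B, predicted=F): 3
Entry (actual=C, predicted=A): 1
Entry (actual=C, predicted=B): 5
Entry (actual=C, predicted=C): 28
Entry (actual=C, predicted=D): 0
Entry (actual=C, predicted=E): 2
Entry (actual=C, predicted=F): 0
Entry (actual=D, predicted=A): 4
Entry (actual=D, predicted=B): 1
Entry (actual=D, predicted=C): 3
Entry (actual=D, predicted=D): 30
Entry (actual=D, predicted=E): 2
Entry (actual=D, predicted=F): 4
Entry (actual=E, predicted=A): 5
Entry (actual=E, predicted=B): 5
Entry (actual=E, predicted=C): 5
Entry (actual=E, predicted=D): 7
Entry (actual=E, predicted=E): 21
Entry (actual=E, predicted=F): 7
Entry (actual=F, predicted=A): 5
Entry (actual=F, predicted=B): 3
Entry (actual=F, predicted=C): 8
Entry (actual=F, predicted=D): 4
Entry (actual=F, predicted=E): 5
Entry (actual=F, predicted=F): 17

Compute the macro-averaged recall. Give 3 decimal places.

0.569

Per-class recall (TP/(TP+FN)):
  A: TP=38, FN=3+4+4+3+2=16 → 38/54 = 0.7037
  B: TP=15, FN=3+3+6+5+3=20 → 15/35 = 0.4286
  C: TP=28, FN=1+5+0+2+0=8 → 28/36 = 0.7778
  D: TP=30, FN=4+1+3+2+4=14 → 30/44 = 0.6818
  E: TP=21, FN=5+5+5+7+7=29 → 21/50 = 0.4200
  F: TP=17, FN=5+3+8+4+5=25 → 17/42 = 0.4048
Macro-recall = mean = (0.7037 + 0.4286 + 0.7778 + 0.6818 + 0.4200 + 0.4048) / 6 = 0.569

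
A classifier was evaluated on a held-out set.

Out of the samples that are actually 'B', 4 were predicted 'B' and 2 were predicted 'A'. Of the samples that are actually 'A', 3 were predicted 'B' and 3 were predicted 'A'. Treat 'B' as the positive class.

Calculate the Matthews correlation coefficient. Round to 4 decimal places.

0.1690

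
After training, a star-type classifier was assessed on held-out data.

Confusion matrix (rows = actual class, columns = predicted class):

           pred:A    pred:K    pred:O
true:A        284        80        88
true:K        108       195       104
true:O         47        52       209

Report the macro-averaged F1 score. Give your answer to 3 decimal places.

0.586

Per-class F1 score (2·TP/(2·TP+FP+FN)):
  A: TP=284, FP=108+47=155, FN=80+88=168 → 568/891 = 0.6375
  K: TP=195, FP=80+52=132, FN=108+104=212 → 390/734 = 0.5313
  O: TP=209, FP=88+104=192, FN=47+52=99 → 418/709 = 0.5896
Macro-F1 score = mean = (0.6375 + 0.5313 + 0.5896) / 3 = 0.586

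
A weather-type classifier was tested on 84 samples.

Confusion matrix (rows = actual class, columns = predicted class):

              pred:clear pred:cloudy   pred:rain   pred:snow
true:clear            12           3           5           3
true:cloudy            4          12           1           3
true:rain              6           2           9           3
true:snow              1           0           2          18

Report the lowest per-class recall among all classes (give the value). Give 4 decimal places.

0.4500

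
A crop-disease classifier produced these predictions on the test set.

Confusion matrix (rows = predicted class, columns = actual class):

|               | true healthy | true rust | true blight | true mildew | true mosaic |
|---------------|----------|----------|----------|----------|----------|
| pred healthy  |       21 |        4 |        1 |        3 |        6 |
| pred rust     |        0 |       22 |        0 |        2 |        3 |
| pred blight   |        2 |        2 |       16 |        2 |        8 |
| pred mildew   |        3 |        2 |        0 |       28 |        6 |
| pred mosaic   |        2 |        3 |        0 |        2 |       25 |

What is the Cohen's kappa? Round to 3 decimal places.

0.608

Observed agreement pₒ = trace/N = 112/163 = 0.6871
Expected agreement pₑ = Σ (rowᵢ·colᵢ)/N² = (28·35 + 33·27 + 17·30 + 37·39 + 48·32)/163² = 0.2017
κ = (pₒ − pₑ)/(1 − pₑ) = (0.6871 − 0.2017)/(1 − 0.2017) = 0.608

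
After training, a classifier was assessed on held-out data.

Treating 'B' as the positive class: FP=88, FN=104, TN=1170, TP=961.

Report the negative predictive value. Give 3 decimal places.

NPV = TN/(TN+FN) = 1170/(1170+104) = 0.918

0.918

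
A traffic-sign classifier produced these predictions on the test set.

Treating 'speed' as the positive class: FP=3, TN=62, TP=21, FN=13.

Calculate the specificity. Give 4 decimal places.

Specificity = TN/(TN+FP) = 62/(62+3) = 0.9538

0.9538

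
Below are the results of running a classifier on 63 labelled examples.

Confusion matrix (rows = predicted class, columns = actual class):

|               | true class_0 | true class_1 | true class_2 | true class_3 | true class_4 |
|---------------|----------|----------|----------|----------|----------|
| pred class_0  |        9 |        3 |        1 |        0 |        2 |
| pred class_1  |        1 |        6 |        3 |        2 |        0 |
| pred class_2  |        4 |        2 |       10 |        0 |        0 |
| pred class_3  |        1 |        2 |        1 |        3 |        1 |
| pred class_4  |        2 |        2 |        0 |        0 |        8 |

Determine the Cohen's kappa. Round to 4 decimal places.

0.4552

Observed agreement pₒ = trace/N = 36/63 = 0.57143
Expected agreement pₑ = Σ (rowᵢ·colᵢ)/N² = (17·15 + 15·12 + 15·16 + 5·8 + 11·12)/63² = 0.21340
κ = (pₒ − pₑ)/(1 − pₑ) = (0.57143 − 0.21340)/(1 − 0.21340) = 0.4552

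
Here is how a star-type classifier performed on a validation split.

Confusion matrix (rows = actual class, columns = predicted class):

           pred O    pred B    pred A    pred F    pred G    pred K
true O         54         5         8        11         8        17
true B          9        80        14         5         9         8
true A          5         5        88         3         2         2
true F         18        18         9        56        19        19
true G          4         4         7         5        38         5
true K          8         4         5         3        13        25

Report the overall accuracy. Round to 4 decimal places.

Accuracy = trace / total = (54+80+88+56+38+25=341) / 593 = 341/593 = 0.5750

0.5750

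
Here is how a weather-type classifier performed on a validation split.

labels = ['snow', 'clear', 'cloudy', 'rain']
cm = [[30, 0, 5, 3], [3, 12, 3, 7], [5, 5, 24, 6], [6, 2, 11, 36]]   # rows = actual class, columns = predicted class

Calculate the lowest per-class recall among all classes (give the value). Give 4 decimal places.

Per-class recall (TP/(TP+FN)):
  snow: TP=30, FN=0+5+3=8 → 30/38 = 0.78947
  clear: TP=12, FN=3+3+7=13 → 12/25 = 0.48000
  cloudy: TP=24, FN=5+5+6=16 → 24/40 = 0.60000
  rain: TP=36, FN=6+2+11=19 → 36/55 = 0.65455
Lowest is class 'clear' with recall = 0.4800.

0.4800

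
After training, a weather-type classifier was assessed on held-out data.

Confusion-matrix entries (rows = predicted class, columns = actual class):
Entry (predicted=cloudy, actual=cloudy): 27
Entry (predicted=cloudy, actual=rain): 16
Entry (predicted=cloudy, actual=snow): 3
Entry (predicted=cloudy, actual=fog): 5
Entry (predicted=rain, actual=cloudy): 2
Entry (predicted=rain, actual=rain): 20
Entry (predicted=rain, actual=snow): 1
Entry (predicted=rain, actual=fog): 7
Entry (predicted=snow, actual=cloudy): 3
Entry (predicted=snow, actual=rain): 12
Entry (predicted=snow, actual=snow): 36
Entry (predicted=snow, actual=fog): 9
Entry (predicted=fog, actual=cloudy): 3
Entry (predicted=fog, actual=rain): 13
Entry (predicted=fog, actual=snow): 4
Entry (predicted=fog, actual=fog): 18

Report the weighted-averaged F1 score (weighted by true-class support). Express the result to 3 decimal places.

0.545

Per-class F1 score (2·TP/(2·TP+FP+FN)):
  cloudy: TP=27, FP=16+3+5=24, FN=2+3+3=8 → 54/86 = 0.6279
  rain: TP=20, FP=2+1+7=10, FN=16+12+13=41 → 40/91 = 0.4396
  snow: TP=36, FP=3+12+9=24, FN=3+1+4=8 → 72/104 = 0.6923
  fog: TP=18, FP=3+13+4=20, FN=5+7+9=21 → 36/77 = 0.4675
Weighted-F1 score = Σ (supportᵢ/N)·F1 scoreᵢ with N=179: (35/179)·0.6279 + (61/179)·0.4396 + (44/179)·0.6923 + (39/179)·0.4675 = 0.545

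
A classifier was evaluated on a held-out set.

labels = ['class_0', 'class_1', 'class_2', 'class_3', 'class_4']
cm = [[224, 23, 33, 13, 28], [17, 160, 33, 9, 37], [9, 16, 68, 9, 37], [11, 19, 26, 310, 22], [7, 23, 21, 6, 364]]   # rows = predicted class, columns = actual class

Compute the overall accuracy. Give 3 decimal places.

0.738

Accuracy = trace / total = (224+160+68+310+364=1126) / 1525 = 1126/1525 = 0.738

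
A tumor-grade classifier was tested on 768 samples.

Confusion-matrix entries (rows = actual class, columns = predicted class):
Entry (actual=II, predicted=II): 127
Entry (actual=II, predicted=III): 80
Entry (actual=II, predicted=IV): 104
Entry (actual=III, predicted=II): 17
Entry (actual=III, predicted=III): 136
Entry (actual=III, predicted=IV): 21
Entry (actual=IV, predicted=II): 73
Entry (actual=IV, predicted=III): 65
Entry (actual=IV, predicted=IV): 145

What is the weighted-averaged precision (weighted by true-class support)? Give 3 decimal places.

0.545

Per-class precision (TP/(TP+FP)):
  II: TP=127, FP=17+73=90 → 127/217 = 0.5853
  III: TP=136, FP=80+65=145 → 136/281 = 0.4840
  IV: TP=145, FP=104+21=125 → 145/270 = 0.5370
Weighted-precision = Σ (supportᵢ/N)·precisionᵢ with N=768: (311/768)·0.5853 + (174/768)·0.4840 + (283/768)·0.5370 = 0.545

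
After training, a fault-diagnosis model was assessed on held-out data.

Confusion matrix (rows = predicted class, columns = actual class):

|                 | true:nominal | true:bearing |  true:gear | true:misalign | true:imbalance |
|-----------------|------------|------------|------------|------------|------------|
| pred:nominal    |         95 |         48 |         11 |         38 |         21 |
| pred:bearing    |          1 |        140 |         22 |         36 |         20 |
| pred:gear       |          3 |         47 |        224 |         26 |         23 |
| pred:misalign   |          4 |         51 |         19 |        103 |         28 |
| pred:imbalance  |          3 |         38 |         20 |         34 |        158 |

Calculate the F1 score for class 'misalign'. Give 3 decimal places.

0.466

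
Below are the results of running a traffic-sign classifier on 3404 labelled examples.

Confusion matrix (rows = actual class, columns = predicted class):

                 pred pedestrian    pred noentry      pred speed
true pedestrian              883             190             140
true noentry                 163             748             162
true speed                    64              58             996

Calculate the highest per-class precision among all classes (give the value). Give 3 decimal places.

0.795

Per-class precision (TP/(TP+FP)):
  pedestrian: TP=883, FP=163+64=227 → 883/1110 = 0.7955
  noentry: TP=748, FP=190+58=248 → 748/996 = 0.7510
  speed: TP=996, FP=140+162=302 → 996/1298 = 0.7673
Highest is class 'pedestrian' with precision = 0.795.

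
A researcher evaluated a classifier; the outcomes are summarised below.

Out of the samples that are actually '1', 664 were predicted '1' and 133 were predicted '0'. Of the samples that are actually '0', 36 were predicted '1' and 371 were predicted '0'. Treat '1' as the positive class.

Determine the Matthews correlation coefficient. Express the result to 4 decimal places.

0.7140

MCC = (TP·TN − FP·FN) / √((TP+FP)(TP+FN)(TN+FP)(TN+FN))
Numerator = 664·371 − 36·133 = 241556
Denominator = √(700·797·407·504) = √114440911200 = 338291.1633
MCC = 241556 / 338291.1633 = 0.7140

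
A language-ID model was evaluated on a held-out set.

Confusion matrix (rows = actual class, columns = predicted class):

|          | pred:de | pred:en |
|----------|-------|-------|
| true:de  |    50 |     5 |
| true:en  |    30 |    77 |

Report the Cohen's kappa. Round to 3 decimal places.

Observed agreement pₒ = trace/N = 127/162 = 0.7840
Expected agreement pₑ = Σ (rowᵢ·colᵢ)/N² = (55·80 + 107·82)/162² = 0.5020
κ = (pₒ − pₑ)/(1 − pₑ) = (0.7840 − 0.5020)/(1 − 0.5020) = 0.566

0.566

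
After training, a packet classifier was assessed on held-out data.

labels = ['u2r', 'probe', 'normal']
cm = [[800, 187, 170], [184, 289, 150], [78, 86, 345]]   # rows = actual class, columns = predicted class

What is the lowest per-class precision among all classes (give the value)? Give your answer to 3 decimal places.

Per-class precision (TP/(TP+FP)):
  u2r: TP=800, FP=184+78=262 → 800/1062 = 0.7533
  probe: TP=289, FP=187+86=273 → 289/562 = 0.5142
  normal: TP=345, FP=170+150=320 → 345/665 = 0.5188
Lowest is class 'probe' with precision = 0.514.

0.514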